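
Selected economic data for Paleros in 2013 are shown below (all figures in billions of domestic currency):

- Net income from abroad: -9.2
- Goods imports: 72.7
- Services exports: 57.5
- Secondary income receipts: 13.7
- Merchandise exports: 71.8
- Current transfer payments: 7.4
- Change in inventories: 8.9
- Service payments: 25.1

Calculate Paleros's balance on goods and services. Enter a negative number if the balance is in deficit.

Goods balance = 71.8 - 72.7 = -0.9
Services balance = 57.5 - 25.1 = 32.4
Trade balance (goods + services) = -0.9 + 32.4 = 31.5

31.5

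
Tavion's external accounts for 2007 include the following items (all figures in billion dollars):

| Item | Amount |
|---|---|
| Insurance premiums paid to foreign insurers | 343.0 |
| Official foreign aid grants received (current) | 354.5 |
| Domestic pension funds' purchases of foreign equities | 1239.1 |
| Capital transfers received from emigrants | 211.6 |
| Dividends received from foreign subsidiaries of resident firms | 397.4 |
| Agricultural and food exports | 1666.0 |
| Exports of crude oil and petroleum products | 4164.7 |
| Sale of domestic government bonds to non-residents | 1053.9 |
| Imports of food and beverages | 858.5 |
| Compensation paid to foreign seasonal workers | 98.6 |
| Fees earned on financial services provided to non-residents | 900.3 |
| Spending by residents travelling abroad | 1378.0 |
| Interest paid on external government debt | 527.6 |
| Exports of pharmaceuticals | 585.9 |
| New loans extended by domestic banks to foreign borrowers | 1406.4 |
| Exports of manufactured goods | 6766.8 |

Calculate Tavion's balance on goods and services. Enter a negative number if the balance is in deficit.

11504.2

Goods: 585.9 - 858.5 + 1666.0 + 4164.7 + 6766.8 = 12324.9
Services: -1378.0 - 343.0 + 900.3 = -820.7
Trade balance = 12324.9 + (-820.7) = 11504.2
(Excluded from the trade balance — secondary income: official foreign aid grants received (current) 354.5; financial account: domestic pension funds' purchases of foreign equities 1239.1, sale of domestic government bonds to non-residents 1053.9, new loans extended by domestic banks to foreign borrowers 1406.4; capital account: capital transfers received from emigrants 211.6; primary income: dividends received from foreign subsidiaries of resident firms 397.4, compensation paid to foreign seasonal workers 98.6, interest paid on external government debt 527.6.)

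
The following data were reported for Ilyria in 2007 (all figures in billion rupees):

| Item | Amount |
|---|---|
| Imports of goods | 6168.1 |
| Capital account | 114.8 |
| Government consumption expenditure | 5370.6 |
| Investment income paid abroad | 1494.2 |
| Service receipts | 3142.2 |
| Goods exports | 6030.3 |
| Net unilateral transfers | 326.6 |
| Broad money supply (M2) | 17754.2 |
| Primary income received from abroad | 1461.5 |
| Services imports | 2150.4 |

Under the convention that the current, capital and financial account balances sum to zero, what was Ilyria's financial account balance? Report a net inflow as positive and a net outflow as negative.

-1262.7

Goods balance = 6030.3 - 6168.1 = -137.8
Services balance = 3142.2 - 2150.4 = 991.8
Trade balance (goods + services) = -137.8 + 991.8 = 854.0
Net primary income = 1461.5 - 1494.2 = -32.7
Net secondary income = 326.6
Current account = 854.0 + (-32.7) + 326.6 = 1147.9
Financial account = -(1147.9 + 114.8) = -1262.7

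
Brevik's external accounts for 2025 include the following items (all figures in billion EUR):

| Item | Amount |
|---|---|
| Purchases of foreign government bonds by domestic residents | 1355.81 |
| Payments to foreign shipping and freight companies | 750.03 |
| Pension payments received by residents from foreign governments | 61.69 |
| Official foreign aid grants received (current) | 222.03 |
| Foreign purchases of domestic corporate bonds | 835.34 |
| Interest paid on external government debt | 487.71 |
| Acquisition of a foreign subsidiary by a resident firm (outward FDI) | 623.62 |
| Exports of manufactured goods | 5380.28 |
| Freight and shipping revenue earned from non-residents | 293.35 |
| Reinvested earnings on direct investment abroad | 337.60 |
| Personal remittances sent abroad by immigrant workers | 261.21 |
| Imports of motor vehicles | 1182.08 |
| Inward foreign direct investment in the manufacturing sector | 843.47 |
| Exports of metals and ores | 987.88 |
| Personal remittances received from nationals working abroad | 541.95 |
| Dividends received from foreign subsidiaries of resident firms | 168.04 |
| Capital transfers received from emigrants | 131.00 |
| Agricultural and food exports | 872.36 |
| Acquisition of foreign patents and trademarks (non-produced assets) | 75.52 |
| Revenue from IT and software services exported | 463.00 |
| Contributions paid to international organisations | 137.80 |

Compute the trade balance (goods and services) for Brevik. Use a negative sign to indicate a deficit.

Goods: 872.36 - 1182.08 + 987.88 + 5380.28 = 6058.44
Services: -750.03 + 463.00 + 293.35 = 6.32
Trade balance = 6058.44 + 6.32 = 6064.76
(Excluded from the trade balance — financial account: purchases of foreign government bonds by domestic residents 1355.81, foreign purchases of domestic corporate bonds 835.34, acquisition of a foreign subsidiary by a resident firm (outward FDI) 623.62, inward foreign direct investment in the manufacturing sector 843.47; secondary income: pension payments received by residents from foreign governments 61.69, official foreign aid grants received (current) 222.03, personal remittances sent abroad by immigrant workers 261.21, personal remittances received from nationals working abroad 541.95, contributions paid to international organisations 137.80; primary income: interest paid on external government debt 487.71, reinvested earnings on direct investment abroad 337.60, dividends received from foreign subsidiaries of resident firms 168.04; capital account: capital transfers received from emigrants 131.00, acquisition of foreign patents and trademarks (non-produced assets) 75.52.)

6064.76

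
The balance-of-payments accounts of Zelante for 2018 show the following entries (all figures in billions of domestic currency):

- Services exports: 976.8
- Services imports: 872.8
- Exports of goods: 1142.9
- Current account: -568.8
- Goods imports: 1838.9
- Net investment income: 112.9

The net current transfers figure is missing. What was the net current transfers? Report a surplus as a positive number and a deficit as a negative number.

-89.7

Current account = goods balance + services balance + net primary income + net secondary income
Sum of the known components = -479.1
Net current transfers = CA - (known components) = -568.8 - (-479.1) = -89.7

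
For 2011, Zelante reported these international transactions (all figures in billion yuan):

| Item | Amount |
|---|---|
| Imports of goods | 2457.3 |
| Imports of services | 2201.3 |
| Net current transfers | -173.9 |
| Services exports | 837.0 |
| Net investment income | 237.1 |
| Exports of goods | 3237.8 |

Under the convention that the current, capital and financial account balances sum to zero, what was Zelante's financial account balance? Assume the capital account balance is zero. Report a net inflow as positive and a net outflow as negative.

Goods balance = 3237.8 - 2457.3 = 780.5
Services balance = 837.0 - 2201.3 = -1364.3
Trade balance (goods + services) = 780.5 + (-1364.3) = -583.8
Net primary income = 237.1
Net secondary income = -173.9
Current account = -583.8 + 237.1 + (-173.9) = -520.6
Financial account = -(-520.6) = 520.6

520.6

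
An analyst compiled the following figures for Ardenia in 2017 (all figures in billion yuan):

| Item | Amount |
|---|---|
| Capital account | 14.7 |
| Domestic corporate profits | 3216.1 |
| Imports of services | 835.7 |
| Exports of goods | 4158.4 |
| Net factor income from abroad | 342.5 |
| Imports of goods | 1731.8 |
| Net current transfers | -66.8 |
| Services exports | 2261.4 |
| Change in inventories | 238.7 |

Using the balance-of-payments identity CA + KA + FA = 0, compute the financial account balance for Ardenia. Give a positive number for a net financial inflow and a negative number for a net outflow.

-4142.7

Goods balance = 4158.4 - 1731.8 = 2426.6
Services balance = 2261.4 - 835.7 = 1425.7
Trade balance (goods + services) = 2426.6 + 1425.7 = 3852.3
Net primary income = 342.5
Net secondary income = -66.8
Current account = 3852.3 + 342.5 + (-66.8) = 4128.0
Financial account = -(4128.0 + 14.7) = -4142.7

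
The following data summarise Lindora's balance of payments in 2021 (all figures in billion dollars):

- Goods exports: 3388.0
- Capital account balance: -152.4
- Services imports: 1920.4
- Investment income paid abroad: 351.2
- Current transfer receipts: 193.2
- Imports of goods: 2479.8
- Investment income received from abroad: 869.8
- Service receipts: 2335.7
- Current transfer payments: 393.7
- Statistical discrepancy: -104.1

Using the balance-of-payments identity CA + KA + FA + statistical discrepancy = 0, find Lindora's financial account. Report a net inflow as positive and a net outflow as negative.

Goods balance = 3388.0 - 2479.8 = 908.2
Services balance = 2335.7 - 1920.4 = 415.3
Trade balance (goods + services) = 908.2 + 415.3 = 1323.5
Net primary income = 869.8 - 351.2 = 518.6
Net secondary income = 193.2 - 393.7 = -200.5
Current account = 1323.5 + 518.6 + (-200.5) = 1641.6
Financial account = -(1641.6 + (-152.4) + (-104.1)) = -1385.1

-1385.1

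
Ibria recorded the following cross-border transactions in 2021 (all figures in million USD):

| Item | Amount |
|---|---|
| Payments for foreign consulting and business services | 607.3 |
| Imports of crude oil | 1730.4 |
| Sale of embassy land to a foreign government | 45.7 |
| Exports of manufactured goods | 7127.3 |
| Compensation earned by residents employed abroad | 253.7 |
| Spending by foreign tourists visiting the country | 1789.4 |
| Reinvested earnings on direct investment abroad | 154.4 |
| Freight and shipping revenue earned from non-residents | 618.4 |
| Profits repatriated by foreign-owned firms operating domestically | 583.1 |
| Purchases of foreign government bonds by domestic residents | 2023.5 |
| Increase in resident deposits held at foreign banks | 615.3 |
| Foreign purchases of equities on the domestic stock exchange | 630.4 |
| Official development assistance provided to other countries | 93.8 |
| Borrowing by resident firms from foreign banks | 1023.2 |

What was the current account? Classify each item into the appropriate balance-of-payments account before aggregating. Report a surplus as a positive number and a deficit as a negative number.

Goods: 7127.3 - 1730.4 = 5396.9
Services: -607.3 + 618.4 + 1789.4 = 1800.5
Primary income: -583.1 + 253.7 + 154.4 = -175.0
Secondary income: -93.8
Current account = 5396.9 + 1800.5 + (-175.0) + (-93.8) = 6928.6
(Excluded from the current account — capital account: sale of embassy land to a foreign government 45.7; financial account: purchases of foreign government bonds by domestic residents 2023.5, increase in resident deposits held at foreign banks 615.3, foreign purchases of equities on the domestic stock exchange 630.4, borrowing by resident firms from foreign banks 1023.2.)

6928.6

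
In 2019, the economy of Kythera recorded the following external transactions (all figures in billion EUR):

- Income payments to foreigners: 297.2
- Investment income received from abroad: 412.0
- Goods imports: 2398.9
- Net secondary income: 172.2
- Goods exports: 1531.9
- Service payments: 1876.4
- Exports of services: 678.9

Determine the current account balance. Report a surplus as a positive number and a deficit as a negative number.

Goods balance = 1531.9 - 2398.9 = -867.0
Services balance = 678.9 - 1876.4 = -1197.5
Trade balance (goods + services) = -867.0 + (-1197.5) = -2064.5
Net primary income = 412.0 - 297.2 = 114.8
Net secondary income = 172.2
Current account = -2064.5 + 114.8 + 172.2 = -1777.5

-1777.5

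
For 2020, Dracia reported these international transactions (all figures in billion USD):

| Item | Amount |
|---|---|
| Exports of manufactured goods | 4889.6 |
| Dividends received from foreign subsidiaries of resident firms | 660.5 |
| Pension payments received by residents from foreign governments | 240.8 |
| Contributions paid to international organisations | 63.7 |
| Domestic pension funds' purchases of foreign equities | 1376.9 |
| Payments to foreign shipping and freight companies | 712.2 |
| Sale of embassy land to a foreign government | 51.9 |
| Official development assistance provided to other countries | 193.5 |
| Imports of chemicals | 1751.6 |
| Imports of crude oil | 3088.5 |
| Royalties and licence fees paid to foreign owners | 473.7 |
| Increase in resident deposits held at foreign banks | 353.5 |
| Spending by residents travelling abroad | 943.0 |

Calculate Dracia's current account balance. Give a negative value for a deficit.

-1435.3

Goods: -1751.6 + 4889.6 - 3088.5 = 49.5
Services: -473.7 - 712.2 - 943.0 = -2128.9
Primary income: 660.5
Secondary income: -193.5 + 240.8 - 63.7 = -16.4
Current account = 49.5 + (-2128.9) + 660.5 + (-16.4) = -1435.3
(Excluded from the current account — financial account: domestic pension funds' purchases of foreign equities 1376.9, increase in resident deposits held at foreign banks 353.5; capital account: sale of embassy land to a foreign government 51.9.)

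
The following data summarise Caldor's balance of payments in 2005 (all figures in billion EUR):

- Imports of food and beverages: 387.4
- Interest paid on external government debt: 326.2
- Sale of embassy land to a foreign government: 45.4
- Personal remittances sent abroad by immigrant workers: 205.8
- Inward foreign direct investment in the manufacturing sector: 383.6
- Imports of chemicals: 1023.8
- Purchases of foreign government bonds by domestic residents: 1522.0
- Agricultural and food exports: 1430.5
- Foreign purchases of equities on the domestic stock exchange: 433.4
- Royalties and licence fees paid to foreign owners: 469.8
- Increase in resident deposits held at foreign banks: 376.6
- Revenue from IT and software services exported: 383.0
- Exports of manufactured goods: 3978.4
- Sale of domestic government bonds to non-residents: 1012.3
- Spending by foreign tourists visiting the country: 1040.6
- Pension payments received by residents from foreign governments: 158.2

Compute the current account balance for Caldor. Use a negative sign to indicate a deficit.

Goods: 3978.4 - 1023.8 - 387.4 + 1430.5 = 3997.7
Services: 383.0 - 469.8 + 1040.6 = 953.8
Primary income: -326.2
Secondary income: -205.8 + 158.2 = -47.6
Current account = 3997.7 + 953.8 + (-326.2) + (-47.6) = 4577.7
(Excluded from the current account — capital account: sale of embassy land to a foreign government 45.4; financial account: inward foreign direct investment in the manufacturing sector 383.6, purchases of foreign government bonds by domestic residents 1522.0, foreign purchases of equities on the domestic stock exchange 433.4, increase in resident deposits held at foreign banks 376.6, sale of domestic government bonds to non-residents 1012.3.)

4577.7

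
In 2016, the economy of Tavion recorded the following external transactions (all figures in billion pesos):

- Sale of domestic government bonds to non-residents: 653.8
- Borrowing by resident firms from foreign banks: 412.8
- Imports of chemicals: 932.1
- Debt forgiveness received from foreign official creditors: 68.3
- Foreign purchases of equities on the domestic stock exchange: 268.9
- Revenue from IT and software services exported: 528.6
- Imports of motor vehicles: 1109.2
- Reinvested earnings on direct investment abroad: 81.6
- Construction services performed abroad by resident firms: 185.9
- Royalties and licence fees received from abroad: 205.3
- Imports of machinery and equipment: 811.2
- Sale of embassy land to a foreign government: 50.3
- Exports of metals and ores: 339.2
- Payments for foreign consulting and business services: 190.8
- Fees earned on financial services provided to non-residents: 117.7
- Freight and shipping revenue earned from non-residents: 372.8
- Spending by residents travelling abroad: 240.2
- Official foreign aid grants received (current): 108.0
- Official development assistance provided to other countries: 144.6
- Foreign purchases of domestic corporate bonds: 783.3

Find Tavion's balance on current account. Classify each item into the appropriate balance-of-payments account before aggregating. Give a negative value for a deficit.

Goods: -811.2 + 339.2 - 932.1 - 1109.2 = -2513.3
Services: -190.8 + 117.7 + 205.3 + 372.8 + 528.6 + 185.9 - 240.2 = 979.3
Primary income: 81.6
Secondary income: 108.0 - 144.6 = -36.6
Current account = (-2513.3) + 979.3 + 81.6 + (-36.6) = -1489.0
(Excluded from the current account — financial account: sale of domestic government bonds to non-residents 653.8, borrowing by resident firms from foreign banks 412.8, foreign purchases of equities on the domestic stock exchange 268.9, foreign purchases of domestic corporate bonds 783.3; capital account: debt forgiveness received from foreign official creditors 68.3, sale of embassy land to a foreign government 50.3.)

-1489.0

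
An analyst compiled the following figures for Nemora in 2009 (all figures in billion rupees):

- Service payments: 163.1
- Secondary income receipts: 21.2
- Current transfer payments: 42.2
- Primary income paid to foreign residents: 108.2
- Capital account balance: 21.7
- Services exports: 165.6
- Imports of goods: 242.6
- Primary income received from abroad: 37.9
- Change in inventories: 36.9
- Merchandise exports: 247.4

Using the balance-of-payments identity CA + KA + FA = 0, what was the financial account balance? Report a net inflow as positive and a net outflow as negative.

Goods balance = 247.4 - 242.6 = 4.8
Services balance = 165.6 - 163.1 = 2.5
Trade balance (goods + services) = 4.8 + 2.5 = 7.3
Net primary income = 37.9 - 108.2 = -70.3
Net secondary income = 21.2 - 42.2 = -21.0
Current account = 7.3 + (-70.3) + (-21.0) = -84.0
Financial account = -(-84.0 + 21.7) = 62.3

62.3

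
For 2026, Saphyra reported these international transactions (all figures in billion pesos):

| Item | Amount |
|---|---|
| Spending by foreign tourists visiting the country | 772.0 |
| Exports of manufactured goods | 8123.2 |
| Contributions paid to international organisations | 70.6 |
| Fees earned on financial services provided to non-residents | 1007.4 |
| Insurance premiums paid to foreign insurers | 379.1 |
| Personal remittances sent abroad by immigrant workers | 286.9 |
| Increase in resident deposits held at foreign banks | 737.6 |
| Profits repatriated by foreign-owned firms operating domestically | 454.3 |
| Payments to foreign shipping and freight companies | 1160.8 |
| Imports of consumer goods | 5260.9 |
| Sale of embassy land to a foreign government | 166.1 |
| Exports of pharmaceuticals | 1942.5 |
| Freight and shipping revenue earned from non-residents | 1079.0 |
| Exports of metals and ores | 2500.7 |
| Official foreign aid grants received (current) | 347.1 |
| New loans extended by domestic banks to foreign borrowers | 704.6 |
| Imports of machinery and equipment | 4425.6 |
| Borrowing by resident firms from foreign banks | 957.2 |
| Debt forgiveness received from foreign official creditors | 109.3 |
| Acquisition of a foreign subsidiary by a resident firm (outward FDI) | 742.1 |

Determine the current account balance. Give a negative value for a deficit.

3733.7

Goods: 8123.2 - 5260.9 + 2500.7 - 4425.6 + 1942.5 = 2879.9
Services: 1007.4 + 772.0 - 379.1 - 1160.8 + 1079.0 = 1318.5
Primary income: -454.3
Secondary income: -286.9 - 70.6 + 347.1 = -10.4
Current account = 2879.9 + 1318.5 + (-454.3) + (-10.4) = 3733.7
(Excluded from the current account — financial account: increase in resident deposits held at foreign banks 737.6, new loans extended by domestic banks to foreign borrowers 704.6, borrowing by resident firms from foreign banks 957.2, acquisition of a foreign subsidiary by a resident firm (outward FDI) 742.1; capital account: sale of embassy land to a foreign government 166.1, debt forgiveness received from foreign official creditors 109.3.)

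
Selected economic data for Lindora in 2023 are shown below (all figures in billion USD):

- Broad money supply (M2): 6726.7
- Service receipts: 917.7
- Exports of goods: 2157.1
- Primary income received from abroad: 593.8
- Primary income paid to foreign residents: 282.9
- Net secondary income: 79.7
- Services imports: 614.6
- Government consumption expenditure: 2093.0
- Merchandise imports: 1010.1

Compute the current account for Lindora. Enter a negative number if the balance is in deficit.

Goods balance = 2157.1 - 1010.1 = 1147.0
Services balance = 917.7 - 614.6 = 303.1
Trade balance (goods + services) = 1147.0 + 303.1 = 1450.1
Net primary income = 593.8 - 282.9 = 310.9
Net secondary income = 79.7
Current account = 1450.1 + 310.9 + 79.7 = 1840.7

1840.7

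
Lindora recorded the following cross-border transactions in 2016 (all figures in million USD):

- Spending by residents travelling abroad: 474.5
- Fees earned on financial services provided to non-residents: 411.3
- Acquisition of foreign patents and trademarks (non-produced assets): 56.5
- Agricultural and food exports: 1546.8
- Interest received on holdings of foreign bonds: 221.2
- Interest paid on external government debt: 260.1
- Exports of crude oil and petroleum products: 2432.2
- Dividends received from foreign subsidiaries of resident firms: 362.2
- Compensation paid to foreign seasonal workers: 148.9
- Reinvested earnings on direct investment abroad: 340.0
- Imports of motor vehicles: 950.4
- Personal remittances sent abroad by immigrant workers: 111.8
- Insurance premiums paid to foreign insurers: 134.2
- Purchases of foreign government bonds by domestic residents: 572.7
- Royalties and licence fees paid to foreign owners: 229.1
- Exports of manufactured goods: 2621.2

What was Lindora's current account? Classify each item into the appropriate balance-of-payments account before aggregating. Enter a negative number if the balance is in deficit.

Goods: -950.4 + 2621.2 + 1546.8 + 2432.2 = 5649.8
Services: 411.3 - 134.2 - 229.1 - 474.5 = -426.5
Primary income: 340.0 - 148.9 + 362.2 + 221.2 - 260.1 = 514.4
Secondary income: -111.8
Current account = 5649.8 + (-426.5) + 514.4 + (-111.8) = 5625.9
(Excluded from the current account — capital account: acquisition of foreign patents and trademarks (non-produced assets) 56.5; financial account: purchases of foreign government bonds by domestic residents 572.7.)

5625.9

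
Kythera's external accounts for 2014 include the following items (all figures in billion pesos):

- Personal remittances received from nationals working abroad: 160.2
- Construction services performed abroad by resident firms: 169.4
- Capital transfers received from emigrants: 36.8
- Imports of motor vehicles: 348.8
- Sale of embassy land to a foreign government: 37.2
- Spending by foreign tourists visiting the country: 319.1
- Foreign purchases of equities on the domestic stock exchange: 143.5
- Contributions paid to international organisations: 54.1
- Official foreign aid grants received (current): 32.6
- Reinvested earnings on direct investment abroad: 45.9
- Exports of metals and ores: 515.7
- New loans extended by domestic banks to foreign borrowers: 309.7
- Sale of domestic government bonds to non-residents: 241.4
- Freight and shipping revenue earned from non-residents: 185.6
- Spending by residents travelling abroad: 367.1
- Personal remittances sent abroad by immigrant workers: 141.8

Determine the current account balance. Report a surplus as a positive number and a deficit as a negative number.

Goods: 515.7 - 348.8 = 166.9
Services: 319.1 - 367.1 + 169.4 + 185.6 = 307.0
Primary income: 45.9
Secondary income: 160.2 - 141.8 - 54.1 + 32.6 = -3.1
Current account = 166.9 + 307.0 + 45.9 + (-3.1) = 516.7
(Excluded from the current account — capital account: capital transfers received from emigrants 36.8, sale of embassy land to a foreign government 37.2; financial account: foreign purchases of equities on the domestic stock exchange 143.5, new loans extended by domestic banks to foreign borrowers 309.7, sale of domestic government bonds to non-residents 241.4.)

516.7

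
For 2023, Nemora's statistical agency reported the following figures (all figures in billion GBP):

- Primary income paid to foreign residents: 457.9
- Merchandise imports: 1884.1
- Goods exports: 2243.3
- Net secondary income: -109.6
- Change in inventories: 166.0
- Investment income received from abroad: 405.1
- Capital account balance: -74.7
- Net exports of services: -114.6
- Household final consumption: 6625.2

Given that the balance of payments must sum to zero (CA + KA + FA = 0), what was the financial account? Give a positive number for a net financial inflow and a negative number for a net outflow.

-7.5

Goods balance = 2243.3 - 1884.1 = 359.2
Services balance = -114.6
Trade balance (goods + services) = 359.2 + (-114.6) = 244.6
Net primary income = 405.1 - 457.9 = -52.8
Net secondary income = -109.6
Current account = 244.6 + (-52.8) + (-109.6) = 82.2
Financial account = -(82.2 + (-74.7)) = -7.5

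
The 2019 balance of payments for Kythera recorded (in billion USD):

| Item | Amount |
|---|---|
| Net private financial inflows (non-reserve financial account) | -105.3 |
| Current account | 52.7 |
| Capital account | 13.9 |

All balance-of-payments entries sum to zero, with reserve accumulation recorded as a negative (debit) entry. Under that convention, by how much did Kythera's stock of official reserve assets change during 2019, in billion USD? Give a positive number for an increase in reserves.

-38.7

Official reserve transactions balance = -(52.7 + 13.9 + (-105.3)) = 38.7
An accumulation of reserves is recorded as a debit (negative entry), so the change in the stock of reserves is the negative of that balance.
Change in official reserves = -(38.7) = -38.7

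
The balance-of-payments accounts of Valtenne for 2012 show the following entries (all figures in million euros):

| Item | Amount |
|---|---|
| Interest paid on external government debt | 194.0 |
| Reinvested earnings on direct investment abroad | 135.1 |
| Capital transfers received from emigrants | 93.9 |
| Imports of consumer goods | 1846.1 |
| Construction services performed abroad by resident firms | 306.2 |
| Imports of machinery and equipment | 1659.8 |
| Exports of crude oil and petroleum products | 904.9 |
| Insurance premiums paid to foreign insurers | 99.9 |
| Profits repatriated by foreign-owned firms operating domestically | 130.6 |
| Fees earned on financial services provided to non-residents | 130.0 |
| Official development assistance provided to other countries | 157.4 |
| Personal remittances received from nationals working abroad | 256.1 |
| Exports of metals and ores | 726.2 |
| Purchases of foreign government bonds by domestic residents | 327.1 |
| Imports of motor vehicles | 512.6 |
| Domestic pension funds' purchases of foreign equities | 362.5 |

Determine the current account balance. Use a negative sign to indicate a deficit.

-2141.9

Goods: -1846.1 - 1659.8 + 904.9 + 726.2 - 512.6 = -2387.4
Services: -99.9 + 306.2 + 130.0 = 336.3
Primary income: 135.1 - 194.0 - 130.6 = -189.5
Secondary income: 256.1 - 157.4 = 98.7
Current account = (-2387.4) + 336.3 + (-189.5) + 98.7 = -2141.9
(Excluded from the current account — capital account: capital transfers received from emigrants 93.9; financial account: purchases of foreign government bonds by domestic residents 327.1, domestic pension funds' purchases of foreign equities 362.5.)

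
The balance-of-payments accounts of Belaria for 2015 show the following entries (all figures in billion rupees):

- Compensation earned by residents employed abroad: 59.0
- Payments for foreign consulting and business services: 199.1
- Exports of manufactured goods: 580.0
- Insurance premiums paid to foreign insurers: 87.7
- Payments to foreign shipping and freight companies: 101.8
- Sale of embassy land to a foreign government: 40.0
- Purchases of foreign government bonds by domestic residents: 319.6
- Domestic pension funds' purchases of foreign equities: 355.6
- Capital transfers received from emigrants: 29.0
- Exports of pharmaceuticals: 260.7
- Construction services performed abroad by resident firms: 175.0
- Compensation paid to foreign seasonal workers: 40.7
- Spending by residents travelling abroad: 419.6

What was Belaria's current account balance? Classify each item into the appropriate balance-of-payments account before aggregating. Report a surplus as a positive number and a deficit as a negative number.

225.8

Goods: 260.7 + 580.0 = 840.7
Services: -199.1 + 175.0 - 419.6 - 87.7 - 101.8 = -633.2
Primary income: -40.7 + 59.0 = 18.3
Current account = 840.7 + (-633.2) + 18.3 = 225.8
(Excluded from the current account — capital account: sale of embassy land to a foreign government 40.0, capital transfers received from emigrants 29.0; financial account: purchases of foreign government bonds by domestic residents 319.6, domestic pension funds' purchases of foreign equities 355.6.)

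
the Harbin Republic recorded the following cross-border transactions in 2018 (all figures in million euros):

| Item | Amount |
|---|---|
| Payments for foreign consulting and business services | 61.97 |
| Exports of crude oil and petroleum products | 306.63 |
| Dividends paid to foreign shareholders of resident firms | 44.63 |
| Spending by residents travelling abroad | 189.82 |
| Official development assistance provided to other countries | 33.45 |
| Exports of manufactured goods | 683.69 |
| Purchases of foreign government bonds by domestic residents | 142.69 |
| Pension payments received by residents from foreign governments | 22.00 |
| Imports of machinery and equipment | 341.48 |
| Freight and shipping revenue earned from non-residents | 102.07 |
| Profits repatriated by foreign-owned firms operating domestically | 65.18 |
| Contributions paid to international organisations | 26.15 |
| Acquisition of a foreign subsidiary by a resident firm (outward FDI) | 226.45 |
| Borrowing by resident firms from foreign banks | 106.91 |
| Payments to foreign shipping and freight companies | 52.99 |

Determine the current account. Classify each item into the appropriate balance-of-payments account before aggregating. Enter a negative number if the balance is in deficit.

298.72

Goods: 683.69 - 341.48 + 306.63 = 648.84
Services: -189.82 + 102.07 - 52.99 - 61.97 = -202.71
Primary income: -44.63 - 65.18 = -109.81
Secondary income: -26.15 - 33.45 + 22.00 = -37.60
Current account = 648.84 + (-202.71) + (-109.81) + (-37.60) = 298.72
(Excluded from the current account — financial account: purchases of foreign government bonds by domestic residents 142.69, acquisition of a foreign subsidiary by a resident firm (outward FDI) 226.45, borrowing by resident firms from foreign banks 106.91.)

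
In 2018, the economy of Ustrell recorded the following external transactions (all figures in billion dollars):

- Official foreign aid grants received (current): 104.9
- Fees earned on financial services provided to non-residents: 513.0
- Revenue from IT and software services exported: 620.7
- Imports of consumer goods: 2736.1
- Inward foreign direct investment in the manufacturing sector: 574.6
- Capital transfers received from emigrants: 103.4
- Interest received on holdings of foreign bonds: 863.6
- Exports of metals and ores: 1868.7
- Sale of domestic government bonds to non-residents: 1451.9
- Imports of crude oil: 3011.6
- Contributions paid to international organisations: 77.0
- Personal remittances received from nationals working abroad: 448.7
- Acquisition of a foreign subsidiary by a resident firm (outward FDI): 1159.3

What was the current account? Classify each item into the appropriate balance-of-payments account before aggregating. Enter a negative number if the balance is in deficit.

-1405.1

Goods: -3011.6 - 2736.1 + 1868.7 = -3879.0
Services: 513.0 + 620.7 = 1133.7
Primary income: 863.6
Secondary income: 104.9 - 77.0 + 448.7 = 476.6
Current account = (-3879.0) + 1133.7 + 863.6 + 476.6 = -1405.1
(Excluded from the current account — financial account: inward foreign direct investment in the manufacturing sector 574.6, sale of domestic government bonds to non-residents 1451.9, acquisition of a foreign subsidiary by a resident firm (outward FDI) 1159.3; capital account: capital transfers received from emigrants 103.4.)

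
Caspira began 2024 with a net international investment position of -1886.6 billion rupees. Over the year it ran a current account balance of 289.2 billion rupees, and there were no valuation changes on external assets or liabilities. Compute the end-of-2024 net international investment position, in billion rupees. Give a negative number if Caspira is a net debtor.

-1597.4

With no valuation effects, change in NIIP = current account = 289.2
End-of-year NIIP = -1886.6 + 289.2 = -1597.4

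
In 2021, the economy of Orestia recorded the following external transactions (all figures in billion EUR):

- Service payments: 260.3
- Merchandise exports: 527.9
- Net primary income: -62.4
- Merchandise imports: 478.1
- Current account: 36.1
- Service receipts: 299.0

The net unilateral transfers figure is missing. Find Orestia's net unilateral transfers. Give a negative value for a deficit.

Current account = goods balance + services balance + net primary income + net secondary income
Sum of the known components = 26.1
Net unilateral transfers = CA - (known components) = 36.1 - 26.1 = 10.0

10.0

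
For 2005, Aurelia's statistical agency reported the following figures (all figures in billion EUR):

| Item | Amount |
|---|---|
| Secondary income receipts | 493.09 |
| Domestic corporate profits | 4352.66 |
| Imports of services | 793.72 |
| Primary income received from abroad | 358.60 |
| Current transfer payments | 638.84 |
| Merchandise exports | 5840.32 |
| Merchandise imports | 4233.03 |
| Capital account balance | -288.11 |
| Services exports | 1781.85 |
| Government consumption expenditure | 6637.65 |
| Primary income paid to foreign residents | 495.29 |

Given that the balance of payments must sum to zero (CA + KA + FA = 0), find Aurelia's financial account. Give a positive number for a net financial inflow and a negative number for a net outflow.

Goods balance = 5840.32 - 4233.03 = 1607.29
Services balance = 1781.85 - 793.72 = 988.13
Trade balance (goods + services) = 1607.29 + 988.13 = 2595.42
Net primary income = 358.60 - 495.29 = -136.69
Net secondary income = 493.09 - 638.84 = -145.75
Current account = 2595.42 + (-136.69) + (-145.75) = 2312.98
Financial account = -(2312.98 + (-288.11)) = -2024.87

-2024.87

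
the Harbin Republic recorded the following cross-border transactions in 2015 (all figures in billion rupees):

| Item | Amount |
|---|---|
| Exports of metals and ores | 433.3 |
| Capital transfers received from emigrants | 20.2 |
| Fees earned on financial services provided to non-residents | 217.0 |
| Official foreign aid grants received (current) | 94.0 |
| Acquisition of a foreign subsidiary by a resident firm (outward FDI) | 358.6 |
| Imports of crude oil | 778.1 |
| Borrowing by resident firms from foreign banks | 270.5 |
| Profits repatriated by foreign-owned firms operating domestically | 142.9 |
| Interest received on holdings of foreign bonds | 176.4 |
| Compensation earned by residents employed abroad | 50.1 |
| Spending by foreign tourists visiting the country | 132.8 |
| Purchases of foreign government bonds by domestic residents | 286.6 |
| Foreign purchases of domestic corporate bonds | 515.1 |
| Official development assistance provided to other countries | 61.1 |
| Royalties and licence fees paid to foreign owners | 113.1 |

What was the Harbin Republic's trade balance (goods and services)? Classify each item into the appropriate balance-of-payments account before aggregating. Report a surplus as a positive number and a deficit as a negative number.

Goods: 433.3 - 778.1 = -344.8
Services: 132.8 - 113.1 + 217.0 = 236.7
Trade balance = -344.8 + 236.7 = -108.1
(Excluded from the trade balance — capital account: capital transfers received from emigrants 20.2; secondary income: official foreign aid grants received (current) 94.0, official development assistance provided to other countries 61.1; financial account: acquisition of a foreign subsidiary by a resident firm (outward FDI) 358.6, borrowing by resident firms from foreign banks 270.5, purchases of foreign government bonds by domestic residents 286.6, foreign purchases of domestic corporate bonds 515.1; primary income: profits repatriated by foreign-owned firms operating domestically 142.9, interest received on holdings of foreign bonds 176.4, compensation earned by residents employed abroad 50.1.)

-108.1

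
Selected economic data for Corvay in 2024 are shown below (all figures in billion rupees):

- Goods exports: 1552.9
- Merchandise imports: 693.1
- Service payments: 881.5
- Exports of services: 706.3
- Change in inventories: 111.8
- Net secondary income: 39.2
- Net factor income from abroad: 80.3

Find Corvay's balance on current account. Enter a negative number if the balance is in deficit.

804.1

Goods balance = 1552.9 - 693.1 = 859.8
Services balance = 706.3 - 881.5 = -175.2
Trade balance (goods + services) = 859.8 + (-175.2) = 684.6
Net primary income = 80.3
Net secondary income = 39.2
Current account = 684.6 + 80.3 + 39.2 = 804.1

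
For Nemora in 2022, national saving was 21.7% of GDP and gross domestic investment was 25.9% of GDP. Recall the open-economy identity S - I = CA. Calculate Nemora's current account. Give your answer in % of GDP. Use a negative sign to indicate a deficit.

CA = S - I = 21.7 - 25.9 = -4.2

-4.2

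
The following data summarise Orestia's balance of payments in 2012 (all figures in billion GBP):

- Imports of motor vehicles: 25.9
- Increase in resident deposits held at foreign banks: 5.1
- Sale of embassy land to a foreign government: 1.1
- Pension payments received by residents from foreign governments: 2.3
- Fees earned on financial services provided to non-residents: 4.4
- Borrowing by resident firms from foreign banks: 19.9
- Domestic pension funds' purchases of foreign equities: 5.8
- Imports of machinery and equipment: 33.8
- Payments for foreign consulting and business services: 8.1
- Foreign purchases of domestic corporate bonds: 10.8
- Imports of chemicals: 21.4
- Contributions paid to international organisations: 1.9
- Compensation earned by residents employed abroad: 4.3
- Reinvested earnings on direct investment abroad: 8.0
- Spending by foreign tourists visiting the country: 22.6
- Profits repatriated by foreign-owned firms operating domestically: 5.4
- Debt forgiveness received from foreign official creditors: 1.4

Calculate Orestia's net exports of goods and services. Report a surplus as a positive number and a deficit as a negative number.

Goods: -33.8 - 21.4 - 25.9 = -81.1
Services: 22.6 - 8.1 + 4.4 = 18.9
Trade balance = -81.1 + 18.9 = -62.2
(Excluded from the trade balance — financial account: increase in resident deposits held at foreign banks 5.1, borrowing by resident firms from foreign banks 19.9, domestic pension funds' purchases of foreign equities 5.8, foreign purchases of domestic corporate bonds 10.8; capital account: sale of embassy land to a foreign government 1.1, debt forgiveness received from foreign official creditors 1.4; secondary income: pension payments received by residents from foreign governments 2.3, contributions paid to international organisations 1.9; primary income: compensation earned by residents employed abroad 4.3, reinvested earnings on direct investment abroad 8.0, profits repatriated by foreign-owned firms operating domestically 5.4.)

-62.2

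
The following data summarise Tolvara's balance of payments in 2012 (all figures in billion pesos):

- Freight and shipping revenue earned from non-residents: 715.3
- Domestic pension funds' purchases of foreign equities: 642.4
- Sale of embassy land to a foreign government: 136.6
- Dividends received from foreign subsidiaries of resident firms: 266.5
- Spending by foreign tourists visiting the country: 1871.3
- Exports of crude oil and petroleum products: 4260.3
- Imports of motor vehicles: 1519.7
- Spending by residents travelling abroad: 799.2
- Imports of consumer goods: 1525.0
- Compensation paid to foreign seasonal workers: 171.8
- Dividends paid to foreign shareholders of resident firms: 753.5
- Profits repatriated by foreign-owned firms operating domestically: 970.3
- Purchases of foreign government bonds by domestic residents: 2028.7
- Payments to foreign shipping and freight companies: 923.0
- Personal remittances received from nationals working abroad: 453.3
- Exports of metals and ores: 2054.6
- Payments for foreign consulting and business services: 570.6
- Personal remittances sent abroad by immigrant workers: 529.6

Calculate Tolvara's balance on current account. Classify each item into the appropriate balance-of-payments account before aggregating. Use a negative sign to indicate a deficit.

1858.6

Goods: 4260.3 - 1519.7 - 1525.0 + 2054.6 = 3270.2
Services: 715.3 + 1871.3 - 799.2 - 923.0 - 570.6 = 293.8
Primary income: -753.5 - 171.8 + 266.5 - 970.3 = -1629.1
Secondary income: 453.3 - 529.6 = -76.3
Current account = 3270.2 + 293.8 + (-1629.1) + (-76.3) = 1858.6
(Excluded from the current account — financial account: domestic pension funds' purchases of foreign equities 642.4, purchases of foreign government bonds by domestic residents 2028.7; capital account: sale of embassy land to a foreign government 136.6.)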